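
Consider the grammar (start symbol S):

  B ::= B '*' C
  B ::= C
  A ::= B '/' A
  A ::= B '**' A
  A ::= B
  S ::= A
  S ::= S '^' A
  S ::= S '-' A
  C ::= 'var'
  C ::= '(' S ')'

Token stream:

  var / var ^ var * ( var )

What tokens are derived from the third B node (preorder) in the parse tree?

[S [S [A [B [C var]] / [A [B [C var]]]]] ^ [A [B [B [C var]] * [C ( [S [A [B [C var]]]] )]]]]

var * ( var )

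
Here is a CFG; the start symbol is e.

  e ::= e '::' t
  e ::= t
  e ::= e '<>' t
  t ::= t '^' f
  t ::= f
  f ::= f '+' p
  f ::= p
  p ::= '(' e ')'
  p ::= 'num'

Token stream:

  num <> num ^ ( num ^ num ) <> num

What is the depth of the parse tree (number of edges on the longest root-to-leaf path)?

10

[e [e [e [t [f [p num]]]] <> [t [t [f [p num]]] ^ [f [p ( [e [t [t [f [p num]]] ^ [f [p num]]]] )]]]] <> [t [f [p num]]]]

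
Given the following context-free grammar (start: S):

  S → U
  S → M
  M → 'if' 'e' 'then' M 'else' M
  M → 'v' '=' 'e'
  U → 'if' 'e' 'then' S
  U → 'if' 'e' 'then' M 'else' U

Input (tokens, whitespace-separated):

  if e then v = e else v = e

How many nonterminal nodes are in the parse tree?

[S [M if e then [M v = e] else [M v = e]]]

4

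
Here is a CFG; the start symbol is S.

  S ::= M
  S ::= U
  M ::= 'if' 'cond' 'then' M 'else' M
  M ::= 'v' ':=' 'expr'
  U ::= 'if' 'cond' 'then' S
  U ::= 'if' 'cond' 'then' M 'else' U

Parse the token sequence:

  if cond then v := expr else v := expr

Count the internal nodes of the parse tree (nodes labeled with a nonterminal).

4

[S [M if cond then [M v := expr] else [M v := expr]]]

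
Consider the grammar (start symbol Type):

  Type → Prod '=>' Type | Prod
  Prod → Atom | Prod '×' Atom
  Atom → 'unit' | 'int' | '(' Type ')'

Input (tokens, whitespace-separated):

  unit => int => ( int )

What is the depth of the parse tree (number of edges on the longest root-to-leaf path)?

[Type [Prod [Atom unit]] => [Type [Prod [Atom int]] => [Type [Prod [Atom ( [Type [Prod [Atom int]]] )]]]]]

8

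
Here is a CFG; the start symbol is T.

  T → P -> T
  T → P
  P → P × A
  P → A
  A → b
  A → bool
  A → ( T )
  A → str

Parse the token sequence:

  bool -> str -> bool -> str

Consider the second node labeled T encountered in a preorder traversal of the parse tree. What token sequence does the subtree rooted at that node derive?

str -> bool -> str

[T [P [A bool]] -> [T [P [A str]] -> [T [P [A bool]] -> [T [P [A str]]]]]]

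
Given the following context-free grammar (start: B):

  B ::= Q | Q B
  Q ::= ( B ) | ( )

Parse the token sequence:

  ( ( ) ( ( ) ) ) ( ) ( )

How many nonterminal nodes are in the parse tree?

[B [Q ( [B [Q ( )] [B [Q ( [B [Q ( )]] )]]] )] [B [Q ( )] [B [Q ( )]]]]

12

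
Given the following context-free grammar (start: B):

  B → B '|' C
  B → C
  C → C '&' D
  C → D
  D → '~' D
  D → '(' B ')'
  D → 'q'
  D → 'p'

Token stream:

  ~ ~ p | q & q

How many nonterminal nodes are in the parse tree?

[B [B [C [D ~ [D ~ [D p]]]]] | [C [C [D q]] & [D q]]]

10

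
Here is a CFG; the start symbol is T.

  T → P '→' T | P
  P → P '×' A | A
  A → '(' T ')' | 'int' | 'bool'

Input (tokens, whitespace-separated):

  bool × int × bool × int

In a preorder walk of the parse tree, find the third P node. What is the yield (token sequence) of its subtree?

bool × int

[T [P [P [P [P [A bool]] × [A int]] × [A bool]] × [A int]]]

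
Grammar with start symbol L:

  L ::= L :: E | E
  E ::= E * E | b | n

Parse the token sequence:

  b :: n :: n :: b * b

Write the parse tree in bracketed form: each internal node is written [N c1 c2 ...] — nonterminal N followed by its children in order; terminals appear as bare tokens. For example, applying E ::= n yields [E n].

L
L :: E
L :: E :: E
L :: E :: E :: E
E :: E :: E :: E
b :: E :: E :: E
b :: n :: E :: E
b :: n :: n :: E
b :: n :: n :: E * E
b :: n :: n :: b * E
b :: n :: n :: b * b

[L [L [L [L [E b]] :: [E n]] :: [E n]] :: [E [E b] * [E b]]]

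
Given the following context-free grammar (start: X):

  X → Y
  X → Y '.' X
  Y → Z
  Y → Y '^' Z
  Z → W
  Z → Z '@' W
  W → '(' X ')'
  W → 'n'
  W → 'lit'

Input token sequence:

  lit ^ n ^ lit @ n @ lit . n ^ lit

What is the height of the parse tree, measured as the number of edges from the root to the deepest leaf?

6

[X [Y [Y [Y [Z [W lit]]] ^ [Z [W n]]] ^ [Z [Z [Z [W lit]] @ [W n]] @ [W lit]]] . [X [Y [Y [Z [W n]]] ^ [Z [W lit]]]]]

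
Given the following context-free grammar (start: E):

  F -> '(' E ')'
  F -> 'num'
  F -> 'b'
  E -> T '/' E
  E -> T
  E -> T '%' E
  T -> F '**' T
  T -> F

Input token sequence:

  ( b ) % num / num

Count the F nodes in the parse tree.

4

[E [T [F ( [E [T [F b]]] )]] % [E [T [F num]] / [E [T [F num]]]]]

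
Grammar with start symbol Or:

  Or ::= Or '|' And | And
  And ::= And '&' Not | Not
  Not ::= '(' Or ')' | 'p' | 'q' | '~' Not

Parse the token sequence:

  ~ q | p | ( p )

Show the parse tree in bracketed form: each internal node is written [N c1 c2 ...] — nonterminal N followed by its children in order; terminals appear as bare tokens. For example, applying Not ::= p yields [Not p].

Or
Or | And
Or | And | And
And | And | And
Not | And | And
~ Not | And | And
~ q | And | And
~ q | Not | And
~ q | p | And
~ q | p | Not
~ q | p | ( Or )
~ q | p | ( And )
~ q | p | ( Not )
~ q | p | ( p )

[Or [Or [Or [And [Not ~ [Not q]]]] | [And [Not p]]] | [And [Not ( [Or [And [Not p]]] )]]]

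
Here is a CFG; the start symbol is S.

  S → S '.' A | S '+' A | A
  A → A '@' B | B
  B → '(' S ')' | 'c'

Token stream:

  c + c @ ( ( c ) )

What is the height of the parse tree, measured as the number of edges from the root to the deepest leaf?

9

[S [S [A [B c]]] + [A [A [B c]] @ [B ( [S [A [B ( [S [A [B c]]] )]]] )]]]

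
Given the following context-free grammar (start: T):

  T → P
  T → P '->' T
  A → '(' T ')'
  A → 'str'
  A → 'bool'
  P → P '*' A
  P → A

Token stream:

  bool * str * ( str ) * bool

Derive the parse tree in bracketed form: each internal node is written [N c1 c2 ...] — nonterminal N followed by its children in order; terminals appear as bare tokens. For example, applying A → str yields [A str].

[T [P [P [P [P [A bool]] * [A str]] * [A ( [T [P [A str]]] )]] * [A bool]]]

T
P
P * A
P * A * A
P * A * A * A
A * A * A * A
bool * A * A * A
bool * str * A * A
bool * str * ( T ) * A
bool * str * ( P ) * A
bool * str * ( A ) * A
bool * str * ( str ) * A
bool * str * ( str ) * bool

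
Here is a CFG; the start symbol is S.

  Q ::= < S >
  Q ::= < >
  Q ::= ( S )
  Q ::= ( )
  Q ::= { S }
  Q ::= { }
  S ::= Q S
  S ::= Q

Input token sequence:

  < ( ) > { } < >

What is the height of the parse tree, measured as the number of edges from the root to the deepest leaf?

[S [Q < [S [Q ( )]] >] [S [Q { }] [S [Q < >]]]]

4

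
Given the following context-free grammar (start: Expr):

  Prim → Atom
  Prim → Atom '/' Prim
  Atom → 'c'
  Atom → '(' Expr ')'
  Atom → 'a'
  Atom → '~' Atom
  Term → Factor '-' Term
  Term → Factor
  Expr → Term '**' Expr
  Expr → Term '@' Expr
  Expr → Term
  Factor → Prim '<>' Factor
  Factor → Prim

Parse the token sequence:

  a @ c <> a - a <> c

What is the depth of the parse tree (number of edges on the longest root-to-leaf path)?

8

[Expr [Term [Factor [Prim [Atom a]]]] @ [Expr [Term [Factor [Prim [Atom c]] <> [Factor [Prim [Atom a]]]] - [Term [Factor [Prim [Atom a]] <> [Factor [Prim [Atom c]]]]]]]]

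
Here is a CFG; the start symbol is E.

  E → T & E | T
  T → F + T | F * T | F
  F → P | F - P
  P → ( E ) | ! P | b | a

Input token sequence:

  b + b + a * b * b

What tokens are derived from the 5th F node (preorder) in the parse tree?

[E [T [F [P b]] + [T [F [P b]] + [T [F [P a]] * [T [F [P b]] * [T [F [P b]]]]]]]]

b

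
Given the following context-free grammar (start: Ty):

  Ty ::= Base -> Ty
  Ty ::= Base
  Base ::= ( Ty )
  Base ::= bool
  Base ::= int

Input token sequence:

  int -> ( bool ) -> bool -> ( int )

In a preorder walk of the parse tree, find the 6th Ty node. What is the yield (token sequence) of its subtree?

[Ty [Base int] -> [Ty [Base ( [Ty [Base bool]] )] -> [Ty [Base bool] -> [Ty [Base ( [Ty [Base int]] )]]]]]

int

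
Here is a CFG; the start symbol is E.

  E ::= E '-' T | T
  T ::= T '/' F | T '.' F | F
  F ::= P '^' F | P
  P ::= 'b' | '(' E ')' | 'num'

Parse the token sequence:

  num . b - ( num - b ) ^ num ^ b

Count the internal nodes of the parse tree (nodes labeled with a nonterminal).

23

[E [E [T [T [F [P num]]] . [F [P b]]]] - [T [F [P ( [E [E [T [F [P num]]]] - [T [F [P b]]]] )] ^ [F [P num] ^ [F [P b]]]]]]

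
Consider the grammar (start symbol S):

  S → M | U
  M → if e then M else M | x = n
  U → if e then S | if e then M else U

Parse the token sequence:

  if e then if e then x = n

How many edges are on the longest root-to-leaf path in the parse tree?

6

[S [U if e then [S [U if e then [S [M x = n]]]]]]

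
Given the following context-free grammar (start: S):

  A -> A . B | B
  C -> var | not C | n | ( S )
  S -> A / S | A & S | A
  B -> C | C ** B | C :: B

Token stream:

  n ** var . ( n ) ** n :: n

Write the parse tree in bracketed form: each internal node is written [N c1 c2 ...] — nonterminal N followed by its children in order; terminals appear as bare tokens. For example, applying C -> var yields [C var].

S
A
A . B
B . B
C ** B . B
n ** B . B
n ** C . B
n ** var . B
n ** var . C ** B
n ** var . ( S ) ** B
n ** var . ( A ) ** B
n ** var . ( B ) ** B
n ** var . ( C ) ** B
n ** var . ( n ) ** B
n ** var . ( n ) ** C :: B
n ** var . ( n ) ** n :: B
n ** var . ( n ) ** n :: C
n ** var . ( n ) ** n :: n

[S [A [A [B [C n] ** [B [C var]]]] . [B [C ( [S [A [B [C n]]]] )] ** [B [C n] :: [B [C n]]]]]]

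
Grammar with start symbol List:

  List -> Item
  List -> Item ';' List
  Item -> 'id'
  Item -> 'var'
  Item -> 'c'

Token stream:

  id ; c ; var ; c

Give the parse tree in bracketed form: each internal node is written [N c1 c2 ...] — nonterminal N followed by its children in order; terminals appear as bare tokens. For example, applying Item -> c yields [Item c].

List
Item ; List
id ; List
id ; Item ; List
id ; c ; List
id ; c ; Item ; List
id ; c ; var ; List
id ; c ; var ; Item
id ; c ; var ; c

[List [Item id] ; [List [Item c] ; [List [Item var] ; [List [Item c]]]]]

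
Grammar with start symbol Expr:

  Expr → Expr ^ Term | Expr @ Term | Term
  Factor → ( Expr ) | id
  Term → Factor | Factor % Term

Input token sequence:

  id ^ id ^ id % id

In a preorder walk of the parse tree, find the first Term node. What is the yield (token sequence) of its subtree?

id

[Expr [Expr [Expr [Term [Factor id]]] ^ [Term [Factor id]]] ^ [Term [Factor id] % [Term [Factor id]]]]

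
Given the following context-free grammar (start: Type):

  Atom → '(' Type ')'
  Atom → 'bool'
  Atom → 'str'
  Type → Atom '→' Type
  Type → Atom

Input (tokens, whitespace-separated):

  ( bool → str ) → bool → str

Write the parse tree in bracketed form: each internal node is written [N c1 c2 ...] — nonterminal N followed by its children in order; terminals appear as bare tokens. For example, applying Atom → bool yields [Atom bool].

[Type [Atom ( [Type [Atom bool] → [Type [Atom str]]] )] → [Type [Atom bool] → [Type [Atom str]]]]

Type
Atom → Type
( Type ) → Type
( Atom → Type ) → Type
( bool → Type ) → Type
( bool → Atom ) → Type
( bool → str ) → Type
( bool → str ) → Atom → Type
( bool → str ) → bool → Type
( bool → str ) → bool → Atom
( bool → str ) → bool → str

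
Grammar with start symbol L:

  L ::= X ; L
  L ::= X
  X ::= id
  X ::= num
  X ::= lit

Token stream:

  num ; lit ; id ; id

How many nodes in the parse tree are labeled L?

[L [X num] ; [L [X lit] ; [L [X id] ; [L [X id]]]]]

4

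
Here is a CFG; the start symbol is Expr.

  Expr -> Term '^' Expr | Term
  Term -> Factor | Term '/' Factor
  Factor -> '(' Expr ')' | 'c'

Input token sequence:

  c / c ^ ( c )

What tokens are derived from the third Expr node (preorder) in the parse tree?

c

[Expr [Term [Term [Factor c]] / [Factor c]] ^ [Expr [Term [Factor ( [Expr [Term [Factor c]]] )]]]]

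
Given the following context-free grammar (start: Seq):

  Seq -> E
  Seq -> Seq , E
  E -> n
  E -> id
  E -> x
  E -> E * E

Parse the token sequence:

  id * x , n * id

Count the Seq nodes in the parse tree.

2

[Seq [Seq [E [E id] * [E x]]] , [E [E n] * [E id]]]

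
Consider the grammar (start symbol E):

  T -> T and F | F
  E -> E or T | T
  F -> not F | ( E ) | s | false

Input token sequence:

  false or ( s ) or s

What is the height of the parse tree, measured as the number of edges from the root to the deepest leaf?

7

[E [E [E [T [F false]]] or [T [F ( [E [T [F s]]] )]]] or [T [F s]]]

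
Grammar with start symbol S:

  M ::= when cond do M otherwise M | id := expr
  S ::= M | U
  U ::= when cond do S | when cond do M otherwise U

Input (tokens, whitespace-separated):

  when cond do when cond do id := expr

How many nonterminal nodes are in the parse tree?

[S [U when cond do [S [U when cond do [S [M id := expr]]]]]]

6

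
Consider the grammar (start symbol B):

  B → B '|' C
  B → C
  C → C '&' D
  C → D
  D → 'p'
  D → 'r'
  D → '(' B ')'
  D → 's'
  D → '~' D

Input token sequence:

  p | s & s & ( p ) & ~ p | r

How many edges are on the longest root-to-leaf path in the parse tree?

8

[B [B [B [C [D p]]] | [C [C [C [C [D s]] & [D s]] & [D ( [B [C [D p]]] )]] & [D ~ [D p]]]] | [C [D r]]]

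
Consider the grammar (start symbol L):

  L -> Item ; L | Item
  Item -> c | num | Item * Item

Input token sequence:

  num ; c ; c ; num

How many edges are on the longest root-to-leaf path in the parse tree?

5

[L [Item num] ; [L [Item c] ; [L [Item c] ; [L [Item num]]]]]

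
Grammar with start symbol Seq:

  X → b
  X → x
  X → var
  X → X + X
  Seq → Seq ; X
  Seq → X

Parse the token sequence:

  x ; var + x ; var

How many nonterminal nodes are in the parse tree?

8

[Seq [Seq [Seq [X x]] ; [X [X var] + [X x]]] ; [X var]]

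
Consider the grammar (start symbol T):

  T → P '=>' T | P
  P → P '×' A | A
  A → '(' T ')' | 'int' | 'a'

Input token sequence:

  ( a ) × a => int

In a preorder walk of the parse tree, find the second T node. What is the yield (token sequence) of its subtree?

[T [P [P [A ( [T [P [A a]]] )]] × [A a]] => [T [P [A int]]]]

a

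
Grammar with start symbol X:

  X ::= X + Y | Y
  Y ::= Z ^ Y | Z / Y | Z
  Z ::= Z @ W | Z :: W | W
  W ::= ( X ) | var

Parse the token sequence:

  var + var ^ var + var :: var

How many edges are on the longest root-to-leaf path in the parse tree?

6

[X [X [X [Y [Z [W var]]]] + [Y [Z [W var]] ^ [Y [Z [W var]]]]] + [Y [Z [Z [W var]] :: [W var]]]]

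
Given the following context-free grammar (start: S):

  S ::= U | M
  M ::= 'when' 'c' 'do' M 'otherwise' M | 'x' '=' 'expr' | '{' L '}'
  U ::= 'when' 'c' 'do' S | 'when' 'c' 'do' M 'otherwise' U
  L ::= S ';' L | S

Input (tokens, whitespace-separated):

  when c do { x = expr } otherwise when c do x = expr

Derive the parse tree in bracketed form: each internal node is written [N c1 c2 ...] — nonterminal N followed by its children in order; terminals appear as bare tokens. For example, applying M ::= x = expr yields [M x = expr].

[S [U when c do [M { [L [S [M x = expr]]] }] otherwise [U when c do [S [M x = expr]]]]]

S
U
when c do M otherwise U
when c do { L } otherwise U
when c do { S } otherwise U
when c do { M } otherwise U
when c do { x = expr } otherwise U
when c do { x = expr } otherwise when c do S
when c do { x = expr } otherwise when c do M
when c do { x = expr } otherwise when c do x = expr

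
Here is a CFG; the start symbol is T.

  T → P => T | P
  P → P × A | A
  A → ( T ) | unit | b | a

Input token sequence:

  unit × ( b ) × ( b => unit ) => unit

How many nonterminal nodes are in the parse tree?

19

[T [P [P [P [A unit]] × [A ( [T [P [A b]]] )]] × [A ( [T [P [A b]] => [T [P [A unit]]]] )]] => [T [P [A unit]]]]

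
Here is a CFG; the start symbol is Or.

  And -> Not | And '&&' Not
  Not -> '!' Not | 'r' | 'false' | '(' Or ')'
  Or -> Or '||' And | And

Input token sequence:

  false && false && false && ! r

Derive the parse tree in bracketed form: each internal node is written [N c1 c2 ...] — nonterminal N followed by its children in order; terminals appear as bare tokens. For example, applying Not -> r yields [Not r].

[Or [And [And [And [And [Not false]] && [Not false]] && [Not false]] && [Not ! [Not r]]]]

Or
And
And && Not
And && Not && Not
And && Not && Not && Not
Not && Not && Not && Not
false && Not && Not && Not
false && false && Not && Not
false && false && false && Not
false && false && false && ! Not
false && false && false && ! r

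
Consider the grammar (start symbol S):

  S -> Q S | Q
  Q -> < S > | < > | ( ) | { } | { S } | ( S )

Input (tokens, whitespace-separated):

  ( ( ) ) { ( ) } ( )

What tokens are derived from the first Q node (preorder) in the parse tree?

( ( ) )

[S [Q ( [S [Q ( )]] )] [S [Q { [S [Q ( )]] }] [S [Q ( )]]]]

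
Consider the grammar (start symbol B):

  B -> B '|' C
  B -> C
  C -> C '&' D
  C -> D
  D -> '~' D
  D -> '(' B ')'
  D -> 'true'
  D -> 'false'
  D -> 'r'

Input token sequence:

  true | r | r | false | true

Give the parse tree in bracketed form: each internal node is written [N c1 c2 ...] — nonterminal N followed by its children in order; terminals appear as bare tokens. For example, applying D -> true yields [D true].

B
B | C
B | C | C
B | C | C | C
B | C | C | C | C
C | C | C | C | C
D | C | C | C | C
true | C | C | C | C
true | D | C | C | C
true | r | C | C | C
true | r | D | C | C
true | r | r | C | C
true | r | r | D | C
true | r | r | false | C
true | r | r | false | D
true | r | r | false | true

[B [B [B [B [B [C [D true]]] | [C [D r]]] | [C [D r]]] | [C [D false]]] | [C [D true]]]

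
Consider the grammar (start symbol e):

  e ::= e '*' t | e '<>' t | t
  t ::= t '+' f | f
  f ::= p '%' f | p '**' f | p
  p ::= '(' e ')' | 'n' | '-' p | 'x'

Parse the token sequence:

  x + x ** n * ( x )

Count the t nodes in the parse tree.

4

[e [e [t [t [f [p x]]] + [f [p x] ** [f [p n]]]]] * [t [f [p ( [e [t [f [p x]]]] )]]]]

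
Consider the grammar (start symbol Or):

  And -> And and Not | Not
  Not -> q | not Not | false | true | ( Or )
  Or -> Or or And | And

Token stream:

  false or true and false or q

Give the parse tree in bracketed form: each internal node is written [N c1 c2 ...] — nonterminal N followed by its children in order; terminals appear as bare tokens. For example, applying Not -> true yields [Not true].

Or
Or or And
Or or And or And
And or And or And
Not or And or And
false or And or And
false or And and Not or And
false or Not and Not or And
false or true and Not or And
false or true and false or And
false or true and false or Not
false or true and false or q

[Or [Or [Or [And [Not false]]] or [And [And [Not true]] and [Not false]]] or [And [Not q]]]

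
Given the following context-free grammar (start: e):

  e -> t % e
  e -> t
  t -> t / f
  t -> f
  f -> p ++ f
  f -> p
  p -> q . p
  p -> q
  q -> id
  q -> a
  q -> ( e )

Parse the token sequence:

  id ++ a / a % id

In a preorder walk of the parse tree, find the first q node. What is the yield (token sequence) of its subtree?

id

[e [t [t [f [p [q id]] ++ [f [p [q a]]]]] / [f [p [q a]]]] % [e [t [f [p [q id]]]]]]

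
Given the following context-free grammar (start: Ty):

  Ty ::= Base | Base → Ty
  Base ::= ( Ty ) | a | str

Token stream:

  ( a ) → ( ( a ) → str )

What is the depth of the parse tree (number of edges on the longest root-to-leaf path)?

7

[Ty [Base ( [Ty [Base a]] )] → [Ty [Base ( [Ty [Base ( [Ty [Base a]] )] → [Ty [Base str]]] )]]]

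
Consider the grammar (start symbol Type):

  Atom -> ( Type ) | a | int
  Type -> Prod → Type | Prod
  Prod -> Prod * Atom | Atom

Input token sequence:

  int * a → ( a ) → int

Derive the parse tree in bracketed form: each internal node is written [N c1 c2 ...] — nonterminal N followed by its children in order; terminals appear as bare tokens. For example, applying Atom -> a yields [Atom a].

Type
Prod → Type
Prod * Atom → Type
Atom * Atom → Type
int * Atom → Type
int * a → Type
int * a → Prod → Type
int * a → Atom → Type
int * a → ( Type ) → Type
int * a → ( Prod ) → Type
int * a → ( Atom ) → Type
int * a → ( a ) → Type
int * a → ( a ) → Prod
int * a → ( a ) → Atom
int * a → ( a ) → int

[Type [Prod [Prod [Atom int]] * [Atom a]] → [Type [Prod [Atom ( [Type [Prod [Atom a]]] )]] → [Type [Prod [Atom int]]]]]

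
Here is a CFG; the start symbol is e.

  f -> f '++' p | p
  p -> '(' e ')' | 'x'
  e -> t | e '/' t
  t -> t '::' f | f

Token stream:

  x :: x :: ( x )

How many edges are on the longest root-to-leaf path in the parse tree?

8

[e [t [t [t [f [p x]]] :: [f [p x]]] :: [f [p ( [e [t [f [p x]]]] )]]]]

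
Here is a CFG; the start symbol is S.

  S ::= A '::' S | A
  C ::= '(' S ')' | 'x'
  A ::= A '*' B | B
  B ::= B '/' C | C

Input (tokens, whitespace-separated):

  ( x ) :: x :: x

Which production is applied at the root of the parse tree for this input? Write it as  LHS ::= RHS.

S ::= A '::' S

[S [A [B [C ( [S [A [B [C x]]]] )]]] :: [S [A [B [C x]]] :: [S [A [B [C x]]]]]]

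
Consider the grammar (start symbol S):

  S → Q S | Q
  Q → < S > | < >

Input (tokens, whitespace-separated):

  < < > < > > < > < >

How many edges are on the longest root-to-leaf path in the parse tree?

5

[S [Q < [S [Q < >] [S [Q < >]]] >] [S [Q < >] [S [Q < >]]]]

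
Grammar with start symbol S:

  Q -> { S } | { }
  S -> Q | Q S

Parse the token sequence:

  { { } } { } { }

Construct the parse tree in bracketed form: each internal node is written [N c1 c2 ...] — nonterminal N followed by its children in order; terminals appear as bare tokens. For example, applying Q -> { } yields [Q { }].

[S [Q { [S [Q { }]] }] [S [Q { }] [S [Q { }]]]]

S
Q S
{ S } S
{ Q } S
{ { } } S
{ { } } Q S
{ { } } { } S
{ { } } { } Q
{ { } } { } { }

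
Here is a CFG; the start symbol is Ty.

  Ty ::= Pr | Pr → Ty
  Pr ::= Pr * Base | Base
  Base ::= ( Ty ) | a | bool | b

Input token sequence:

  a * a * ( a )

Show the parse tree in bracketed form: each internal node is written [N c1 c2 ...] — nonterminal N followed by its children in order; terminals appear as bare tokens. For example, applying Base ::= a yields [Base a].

Ty
Pr
Pr * Base
Pr * Base * Base
Base * Base * Base
a * Base * Base
a * a * Base
a * a * ( Ty )
a * a * ( Pr )
a * a * ( Base )
a * a * ( a )

[Ty [Pr [Pr [Pr [Base a]] * [Base a]] * [Base ( [Ty [Pr [Base a]]] )]]]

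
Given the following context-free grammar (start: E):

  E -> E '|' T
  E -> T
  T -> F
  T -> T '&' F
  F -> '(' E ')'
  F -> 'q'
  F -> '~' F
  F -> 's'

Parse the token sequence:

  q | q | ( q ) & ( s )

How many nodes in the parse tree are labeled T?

[E [E [E [T [F q]]] | [T [F q]]] | [T [T [F ( [E [T [F q]]] )]] & [F ( [E [T [F s]]] )]]]

6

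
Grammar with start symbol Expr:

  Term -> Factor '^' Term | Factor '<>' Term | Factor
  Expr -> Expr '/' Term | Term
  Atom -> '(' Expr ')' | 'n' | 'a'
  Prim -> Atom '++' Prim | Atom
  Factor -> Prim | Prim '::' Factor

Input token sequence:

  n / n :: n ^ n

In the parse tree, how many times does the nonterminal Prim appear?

4

[Expr [Expr [Term [Factor [Prim [Atom n]]]]] / [Term [Factor [Prim [Atom n]] :: [Factor [Prim [Atom n]]]] ^ [Term [Factor [Prim [Atom n]]]]]]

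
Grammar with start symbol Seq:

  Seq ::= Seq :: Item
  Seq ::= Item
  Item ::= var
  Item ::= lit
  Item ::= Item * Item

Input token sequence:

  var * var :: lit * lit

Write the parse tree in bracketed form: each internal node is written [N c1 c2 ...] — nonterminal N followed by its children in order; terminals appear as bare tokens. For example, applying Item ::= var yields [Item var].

Seq
Seq :: Item
Item :: Item
Item * Item :: Item
var * Item :: Item
var * var :: Item
var * var :: Item * Item
var * var :: lit * Item
var * var :: lit * lit

[Seq [Seq [Item [Item var] * [Item var]]] :: [Item [Item lit] * [Item lit]]]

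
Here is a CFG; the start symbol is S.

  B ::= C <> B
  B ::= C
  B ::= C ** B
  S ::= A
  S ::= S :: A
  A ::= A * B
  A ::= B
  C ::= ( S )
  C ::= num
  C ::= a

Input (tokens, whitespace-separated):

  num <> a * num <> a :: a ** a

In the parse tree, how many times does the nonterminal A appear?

3

[S [S [A [A [B [C num] <> [B [C a]]]] * [B [C num] <> [B [C a]]]]] :: [A [B [C a] ** [B [C a]]]]]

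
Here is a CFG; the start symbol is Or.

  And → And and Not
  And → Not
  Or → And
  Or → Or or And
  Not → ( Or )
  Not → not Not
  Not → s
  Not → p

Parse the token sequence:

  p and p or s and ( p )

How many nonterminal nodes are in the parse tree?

[Or [Or [And [And [Not p]] and [Not p]]] or [And [And [Not s]] and [Not ( [Or [And [Not p]]] )]]]

13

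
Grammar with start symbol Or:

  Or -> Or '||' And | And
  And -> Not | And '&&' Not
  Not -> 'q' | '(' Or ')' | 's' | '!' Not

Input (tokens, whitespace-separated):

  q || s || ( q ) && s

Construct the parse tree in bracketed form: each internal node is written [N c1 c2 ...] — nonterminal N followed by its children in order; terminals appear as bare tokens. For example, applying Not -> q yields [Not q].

[Or [Or [Or [And [Not q]]] || [And [Not s]]] || [And [And [Not ( [Or [And [Not q]]] )]] && [Not s]]]

Or
Or || And
Or || And || And
And || And || And
Not || And || And
q || And || And
q || Not || And
q || s || And
q || s || And && Not
q || s || Not && Not
q || s || ( Or ) && Not
q || s || ( And ) && Not
q || s || ( Not ) && Not
q || s || ( q ) && Not
q || s || ( q ) && s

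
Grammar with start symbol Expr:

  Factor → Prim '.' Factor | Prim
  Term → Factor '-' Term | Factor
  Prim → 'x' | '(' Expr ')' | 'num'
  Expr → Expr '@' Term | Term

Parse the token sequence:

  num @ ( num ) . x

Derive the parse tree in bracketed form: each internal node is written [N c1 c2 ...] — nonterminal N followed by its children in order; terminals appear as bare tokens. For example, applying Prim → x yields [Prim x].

Expr
Expr @ Term
Term @ Term
Factor @ Term
Prim @ Term
num @ Term
num @ Factor
num @ Prim . Factor
num @ ( Expr ) . Factor
num @ ( Term ) . Factor
num @ ( Factor ) . Factor
num @ ( Prim ) . Factor
num @ ( num ) . Factor
num @ ( num ) . Prim
num @ ( num ) . x

[Expr [Expr [Term [Factor [Prim num]]]] @ [Term [Factor [Prim ( [Expr [Term [Factor [Prim num]]]] )] . [Factor [Prim x]]]]]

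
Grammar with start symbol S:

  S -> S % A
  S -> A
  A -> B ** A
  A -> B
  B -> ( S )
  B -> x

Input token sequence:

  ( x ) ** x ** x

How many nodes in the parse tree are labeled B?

[S [A [B ( [S [A [B x]]] )] ** [A [B x] ** [A [B x]]]]]

4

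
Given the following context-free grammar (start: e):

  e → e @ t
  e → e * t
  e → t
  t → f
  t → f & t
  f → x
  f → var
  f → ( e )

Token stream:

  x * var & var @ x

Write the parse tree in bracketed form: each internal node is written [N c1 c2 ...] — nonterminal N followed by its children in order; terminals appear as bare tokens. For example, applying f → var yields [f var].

e
e @ t
e * t @ t
t * t @ t
f * t @ t
x * t @ t
x * f & t @ t
x * var & t @ t
x * var & f @ t
x * var & var @ t
x * var & var @ f
x * var & var @ x

[e [e [e [t [f x]]] * [t [f var] & [t [f var]]]] @ [t [f x]]]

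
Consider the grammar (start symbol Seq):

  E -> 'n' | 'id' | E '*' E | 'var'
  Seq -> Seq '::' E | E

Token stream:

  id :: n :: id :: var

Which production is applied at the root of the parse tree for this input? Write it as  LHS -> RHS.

[Seq [Seq [Seq [Seq [E id]] :: [E n]] :: [E id]] :: [E var]]

Seq -> Seq '::' E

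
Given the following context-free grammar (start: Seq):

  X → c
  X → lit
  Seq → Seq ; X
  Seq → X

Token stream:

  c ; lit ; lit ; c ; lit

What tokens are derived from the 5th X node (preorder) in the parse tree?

lit

[Seq [Seq [Seq [Seq [Seq [X c]] ; [X lit]] ; [X lit]] ; [X c]] ; [X lit]]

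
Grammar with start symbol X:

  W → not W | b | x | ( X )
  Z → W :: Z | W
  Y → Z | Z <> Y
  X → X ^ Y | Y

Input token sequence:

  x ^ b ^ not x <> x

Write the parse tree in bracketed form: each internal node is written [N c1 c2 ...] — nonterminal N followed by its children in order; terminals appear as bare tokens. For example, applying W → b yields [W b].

X
X ^ Y
X ^ Y ^ Y
Y ^ Y ^ Y
Z ^ Y ^ Y
W ^ Y ^ Y
x ^ Y ^ Y
x ^ Z ^ Y
x ^ W ^ Y
x ^ b ^ Y
x ^ b ^ Z <> Y
x ^ b ^ W <> Y
x ^ b ^ not W <> Y
x ^ b ^ not x <> Y
x ^ b ^ not x <> Z
x ^ b ^ not x <> W
x ^ b ^ not x <> x

[X [X [X [Y [Z [W x]]]] ^ [Y [Z [W b]]]] ^ [Y [Z [W not [W x]]] <> [Y [Z [W x]]]]]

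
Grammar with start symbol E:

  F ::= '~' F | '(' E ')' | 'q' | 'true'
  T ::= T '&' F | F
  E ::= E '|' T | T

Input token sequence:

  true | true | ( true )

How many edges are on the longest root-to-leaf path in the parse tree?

6

[E [E [E [T [F true]]] | [T [F true]]] | [T [F ( [E [T [F true]]] )]]]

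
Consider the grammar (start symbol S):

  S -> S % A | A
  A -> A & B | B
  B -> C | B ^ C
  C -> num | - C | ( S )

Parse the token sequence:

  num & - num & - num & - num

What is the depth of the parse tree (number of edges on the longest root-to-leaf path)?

7

[S [A [A [A [A [B [C num]]] & [B [C - [C num]]]] & [B [C - [C num]]]] & [B [C - [C num]]]]]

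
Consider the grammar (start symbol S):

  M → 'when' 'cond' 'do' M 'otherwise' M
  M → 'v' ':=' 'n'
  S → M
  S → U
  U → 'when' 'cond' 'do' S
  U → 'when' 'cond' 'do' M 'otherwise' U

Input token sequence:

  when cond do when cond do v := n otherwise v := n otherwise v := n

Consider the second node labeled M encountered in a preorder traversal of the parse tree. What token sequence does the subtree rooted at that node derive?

[S [M when cond do [M when cond do [M v := n] otherwise [M v := n]] otherwise [M v := n]]]

when cond do v := n otherwise v := n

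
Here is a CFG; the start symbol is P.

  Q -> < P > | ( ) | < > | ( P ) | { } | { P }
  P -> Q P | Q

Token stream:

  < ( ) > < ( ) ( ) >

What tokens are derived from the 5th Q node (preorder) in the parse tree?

( )

[P [Q < [P [Q ( )]] >] [P [Q < [P [Q ( )] [P [Q ( )]]] >]]]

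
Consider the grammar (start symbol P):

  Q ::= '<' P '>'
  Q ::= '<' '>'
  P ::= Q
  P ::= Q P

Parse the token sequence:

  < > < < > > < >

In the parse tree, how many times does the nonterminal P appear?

[P [Q < >] [P [Q < [P [Q < >]] >] [P [Q < >]]]]

4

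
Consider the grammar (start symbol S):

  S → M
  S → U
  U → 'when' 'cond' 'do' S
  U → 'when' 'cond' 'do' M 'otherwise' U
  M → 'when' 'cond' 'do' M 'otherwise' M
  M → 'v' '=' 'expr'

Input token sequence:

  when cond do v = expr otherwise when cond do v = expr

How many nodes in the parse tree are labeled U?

[S [U when cond do [M v = expr] otherwise [U when cond do [S [M v = expr]]]]]

2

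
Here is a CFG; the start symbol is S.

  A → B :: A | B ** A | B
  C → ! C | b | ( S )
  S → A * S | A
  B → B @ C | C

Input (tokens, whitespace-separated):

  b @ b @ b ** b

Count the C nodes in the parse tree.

4

[S [A [B [B [B [C b]] @ [C b]] @ [C b]] ** [A [B [C b]]]]]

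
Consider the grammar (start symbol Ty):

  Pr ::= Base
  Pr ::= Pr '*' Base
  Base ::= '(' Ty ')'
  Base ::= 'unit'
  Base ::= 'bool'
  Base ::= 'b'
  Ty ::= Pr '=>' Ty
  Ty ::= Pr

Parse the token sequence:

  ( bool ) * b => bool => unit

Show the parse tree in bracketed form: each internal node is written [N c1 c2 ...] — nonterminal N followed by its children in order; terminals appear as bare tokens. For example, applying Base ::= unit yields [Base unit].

[Ty [Pr [Pr [Base ( [Ty [Pr [Base bool]]] )]] * [Base b]] => [Ty [Pr [Base bool]] => [Ty [Pr [Base unit]]]]]

Ty
Pr => Ty
Pr * Base => Ty
Base * Base => Ty
( Ty ) * Base => Ty
( Pr ) * Base => Ty
( Base ) * Base => Ty
( bool ) * Base => Ty
( bool ) * b => Ty
( bool ) * b => Pr => Ty
( bool ) * b => Base => Ty
( bool ) * b => bool => Ty
( bool ) * b => bool => Pr
( bool ) * b => bool => Base
( bool ) * b => bool => unit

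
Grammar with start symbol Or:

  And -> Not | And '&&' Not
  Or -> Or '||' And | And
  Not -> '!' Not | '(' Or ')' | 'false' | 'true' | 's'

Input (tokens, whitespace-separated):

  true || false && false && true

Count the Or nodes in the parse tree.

2

[Or [Or [And [Not true]]] || [And [And [And [Not false]] && [Not false]] && [Not true]]]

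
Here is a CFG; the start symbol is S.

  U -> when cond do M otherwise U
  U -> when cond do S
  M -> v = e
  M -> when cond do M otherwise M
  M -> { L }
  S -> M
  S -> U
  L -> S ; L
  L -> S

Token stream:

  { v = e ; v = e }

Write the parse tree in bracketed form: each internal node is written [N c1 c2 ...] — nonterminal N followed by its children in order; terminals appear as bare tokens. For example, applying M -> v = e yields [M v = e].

[S [M { [L [S [M v = e]] ; [L [S [M v = e]]]] }]]

S
M
{ L }
{ S ; L }
{ M ; L }
{ v = e ; L }
{ v = e ; S }
{ v = e ; M }
{ v = e ; v = e }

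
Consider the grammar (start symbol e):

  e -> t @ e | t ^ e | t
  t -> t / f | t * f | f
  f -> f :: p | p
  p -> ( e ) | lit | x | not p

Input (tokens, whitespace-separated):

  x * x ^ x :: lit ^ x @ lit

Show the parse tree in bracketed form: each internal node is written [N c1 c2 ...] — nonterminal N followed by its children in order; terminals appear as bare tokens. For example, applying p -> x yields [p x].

e
t ^ e
t * f ^ e
f * f ^ e
p * f ^ e
x * f ^ e
x * p ^ e
x * x ^ e
x * x ^ t ^ e
x * x ^ f ^ e
x * x ^ f :: p ^ e
x * x ^ p :: p ^ e
x * x ^ x :: p ^ e
x * x ^ x :: lit ^ e
x * x ^ x :: lit ^ t @ e
x * x ^ x :: lit ^ f @ e
x * x ^ x :: lit ^ p @ e
x * x ^ x :: lit ^ x @ e
x * x ^ x :: lit ^ x @ t
x * x ^ x :: lit ^ x @ f
x * x ^ x :: lit ^ x @ p
x * x ^ x :: lit ^ x @ lit

[e [t [t [f [p x]]] * [f [p x]]] ^ [e [t [f [f [p x]] :: [p lit]]] ^ [e [t [f [p x]]] @ [e [t [f [p lit]]]]]]]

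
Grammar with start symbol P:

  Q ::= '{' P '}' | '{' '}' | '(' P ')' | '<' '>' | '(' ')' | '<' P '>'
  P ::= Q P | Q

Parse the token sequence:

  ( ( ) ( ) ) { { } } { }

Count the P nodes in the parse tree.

6

[P [Q ( [P [Q ( )] [P [Q ( )]]] )] [P [Q { [P [Q { }]] }] [P [Q { }]]]]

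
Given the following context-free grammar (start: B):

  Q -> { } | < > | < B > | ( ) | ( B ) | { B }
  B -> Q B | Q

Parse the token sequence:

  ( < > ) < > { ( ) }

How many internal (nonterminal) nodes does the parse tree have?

[B [Q ( [B [Q < >]] )] [B [Q < >] [B [Q { [B [Q ( )]] }]]]]

10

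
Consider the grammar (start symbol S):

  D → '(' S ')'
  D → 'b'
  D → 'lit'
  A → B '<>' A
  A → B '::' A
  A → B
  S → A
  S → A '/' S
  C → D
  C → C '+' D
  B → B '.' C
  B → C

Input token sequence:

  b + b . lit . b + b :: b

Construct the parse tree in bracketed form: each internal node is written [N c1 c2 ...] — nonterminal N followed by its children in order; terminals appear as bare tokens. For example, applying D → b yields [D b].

[S [A [B [B [B [C [C [D b]] + [D b]]] . [C [D lit]]] . [C [C [D b]] + [D b]]] :: [A [B [C [D b]]]]]]

S
A
B :: A
B . C :: A
B . C . C :: A
C . C . C :: A
C + D . C . C :: A
D + D . C . C :: A
b + D . C . C :: A
b + b . C . C :: A
b + b . D . C :: A
b + b . lit . C :: A
b + b . lit . C + D :: A
b + b . lit . D + D :: A
b + b . lit . b + D :: A
b + b . lit . b + b :: A
b + b . lit . b + b :: B
b + b . lit . b + b :: C
b + b . lit . b + b :: D
b + b . lit . b + b :: b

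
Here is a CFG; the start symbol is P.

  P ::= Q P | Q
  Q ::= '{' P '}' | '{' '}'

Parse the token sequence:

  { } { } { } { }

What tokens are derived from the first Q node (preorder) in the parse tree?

[P [Q { }] [P [Q { }] [P [Q { }] [P [Q { }]]]]]

{ }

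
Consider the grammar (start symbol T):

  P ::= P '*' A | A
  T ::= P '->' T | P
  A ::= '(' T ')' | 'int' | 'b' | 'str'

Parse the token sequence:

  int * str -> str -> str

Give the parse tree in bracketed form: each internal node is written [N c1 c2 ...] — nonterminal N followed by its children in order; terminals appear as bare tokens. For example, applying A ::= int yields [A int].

T
P -> T
P * A -> T
A * A -> T
int * A -> T
int * str -> T
int * str -> P -> T
int * str -> A -> T
int * str -> str -> T
int * str -> str -> P
int * str -> str -> A
int * str -> str -> str

[T [P [P [A int]] * [A str]] -> [T [P [A str]] -> [T [P [A str]]]]]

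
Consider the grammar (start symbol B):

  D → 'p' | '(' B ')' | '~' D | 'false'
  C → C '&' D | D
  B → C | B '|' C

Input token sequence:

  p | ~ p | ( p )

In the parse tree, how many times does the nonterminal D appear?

[B [B [B [C [D p]]] | [C [D ~ [D p]]]] | [C [D ( [B [C [D p]]] )]]]

5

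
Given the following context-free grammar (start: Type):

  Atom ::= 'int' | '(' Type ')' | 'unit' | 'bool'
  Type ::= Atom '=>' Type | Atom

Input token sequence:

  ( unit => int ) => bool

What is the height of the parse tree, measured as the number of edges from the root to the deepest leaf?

[Type [Atom ( [Type [Atom unit] => [Type [Atom int]]] )] => [Type [Atom bool]]]

5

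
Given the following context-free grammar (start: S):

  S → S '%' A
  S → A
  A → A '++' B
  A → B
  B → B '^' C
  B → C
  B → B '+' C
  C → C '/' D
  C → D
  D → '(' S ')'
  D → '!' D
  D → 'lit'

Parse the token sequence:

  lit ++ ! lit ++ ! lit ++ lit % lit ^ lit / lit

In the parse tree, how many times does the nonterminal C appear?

7

[S [S [A [A [A [A [B [C [D lit]]]] ++ [B [C [D ! [D lit]]]]] ++ [B [C [D ! [D lit]]]]] ++ [B [C [D lit]]]]] % [A [B [B [C [D lit]]] ^ [C [C [D lit]] / [D lit]]]]]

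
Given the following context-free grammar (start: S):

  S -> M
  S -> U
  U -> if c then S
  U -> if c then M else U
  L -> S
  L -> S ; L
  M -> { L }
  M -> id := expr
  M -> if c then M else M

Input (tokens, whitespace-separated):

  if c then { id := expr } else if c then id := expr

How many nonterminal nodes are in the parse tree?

9

[S [U if c then [M { [L [S [M id := expr]]] }] else [U if c then [S [M id := expr]]]]]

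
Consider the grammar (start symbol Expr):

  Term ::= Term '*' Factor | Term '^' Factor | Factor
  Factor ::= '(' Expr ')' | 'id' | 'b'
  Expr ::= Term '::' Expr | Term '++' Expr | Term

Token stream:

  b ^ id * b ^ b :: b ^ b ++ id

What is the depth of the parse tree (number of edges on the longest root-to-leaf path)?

6

[Expr [Term [Term [Term [Term [Factor b]] ^ [Factor id]] * [Factor b]] ^ [Factor b]] :: [Expr [Term [Term [Factor b]] ^ [Factor b]] ++ [Expr [Term [Factor id]]]]]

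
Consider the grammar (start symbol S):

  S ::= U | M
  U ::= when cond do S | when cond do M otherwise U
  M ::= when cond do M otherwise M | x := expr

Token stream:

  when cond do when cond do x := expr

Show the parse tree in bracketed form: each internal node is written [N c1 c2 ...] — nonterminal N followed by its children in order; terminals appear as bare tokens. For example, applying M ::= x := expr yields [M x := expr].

S
U
when cond do S
when cond do U
when cond do when cond do S
when cond do when cond do M
when cond do when cond do x := expr

[S [U when cond do [S [U when cond do [S [M x := expr]]]]]]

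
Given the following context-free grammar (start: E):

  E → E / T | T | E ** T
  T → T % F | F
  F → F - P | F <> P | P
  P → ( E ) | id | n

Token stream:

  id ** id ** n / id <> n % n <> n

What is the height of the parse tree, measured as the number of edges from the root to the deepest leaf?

7

[E [E [E [E [T [F [P id]]]] ** [T [F [P id]]]] ** [T [F [P n]]]] / [T [T [F [F [P id]] <> [P n]]] % [F [F [P n]] <> [P n]]]]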